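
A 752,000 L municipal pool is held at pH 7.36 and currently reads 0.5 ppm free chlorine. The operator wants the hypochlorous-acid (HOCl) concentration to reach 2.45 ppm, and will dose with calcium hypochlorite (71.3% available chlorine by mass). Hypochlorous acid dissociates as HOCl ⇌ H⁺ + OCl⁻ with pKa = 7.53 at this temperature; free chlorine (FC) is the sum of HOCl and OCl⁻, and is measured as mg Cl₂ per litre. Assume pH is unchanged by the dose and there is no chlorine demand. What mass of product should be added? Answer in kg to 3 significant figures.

3.80 kg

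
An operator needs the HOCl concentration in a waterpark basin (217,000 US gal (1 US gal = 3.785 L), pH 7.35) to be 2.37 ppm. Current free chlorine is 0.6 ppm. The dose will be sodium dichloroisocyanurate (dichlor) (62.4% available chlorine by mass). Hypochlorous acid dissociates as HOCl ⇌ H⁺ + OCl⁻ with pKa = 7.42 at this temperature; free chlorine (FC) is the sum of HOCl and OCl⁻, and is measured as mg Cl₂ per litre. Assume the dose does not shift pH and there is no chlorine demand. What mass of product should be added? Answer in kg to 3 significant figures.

4.98 kg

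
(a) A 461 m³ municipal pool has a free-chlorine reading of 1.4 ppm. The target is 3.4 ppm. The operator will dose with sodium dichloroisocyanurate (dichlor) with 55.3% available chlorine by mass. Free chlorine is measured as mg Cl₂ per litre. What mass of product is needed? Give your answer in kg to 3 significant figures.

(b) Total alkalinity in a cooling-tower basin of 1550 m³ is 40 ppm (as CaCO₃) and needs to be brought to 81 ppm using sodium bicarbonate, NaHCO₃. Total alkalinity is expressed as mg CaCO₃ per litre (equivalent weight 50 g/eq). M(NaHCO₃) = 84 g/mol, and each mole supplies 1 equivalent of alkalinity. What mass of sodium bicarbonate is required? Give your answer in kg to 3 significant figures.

(a) Volume: 461 m³ = 461,000 L.
(a) Chlorine deficit: 3.4 − 1.4 = 2 ppm = 2 mg/L as Cl₂.
(a) Cl₂ equivalent needed: 2 mg/L × 461,000 L = 922,000 mg = 922 g.
(a) Product at 55.3% available chlorine: 922 / 0.553 = 1667 g.

(b) Volume: 1550 m³ = 1,550,000 L.
(b) Alkalinity to add: (81 − 40) = 41 mg/L as CaCO₃ × 1,550,000 L = 63,550 g as CaCO₃.
(b) Equivalents: 63,550 g ÷ 50 g/eq = 1271 eq.
(b) NaHCO₃ supplies 1 eq per mole → 1271 mol.
(b) Mass: 1271 mol × 84 g/mol = 106,800 g.

(a) 1.67 kg; (b) 107 kg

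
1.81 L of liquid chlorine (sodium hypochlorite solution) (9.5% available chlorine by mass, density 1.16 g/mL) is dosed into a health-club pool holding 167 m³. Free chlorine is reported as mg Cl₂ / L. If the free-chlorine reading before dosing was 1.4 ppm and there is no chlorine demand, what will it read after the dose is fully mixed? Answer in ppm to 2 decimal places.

2.59 ppm

Volume: 167 m³ = 167,000 L.
Mass of solution: 1.81 L × 1000 mL/L × 1.16 g/mL = 2100 g.
Available chlorine delivered: 2100 g × 0.095 = 199.5 g as Cl₂.
Concentration rise: 199.5 g / 167,000 L = 1.194 mg/L = 1.19 ppm.
Final FC: 1.4 + 1.19 = 2.59 ppm.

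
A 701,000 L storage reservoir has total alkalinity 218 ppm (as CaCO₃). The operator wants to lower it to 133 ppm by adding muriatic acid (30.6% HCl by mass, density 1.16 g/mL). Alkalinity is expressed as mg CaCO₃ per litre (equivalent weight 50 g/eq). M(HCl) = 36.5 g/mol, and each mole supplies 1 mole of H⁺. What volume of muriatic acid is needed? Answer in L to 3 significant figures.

123 L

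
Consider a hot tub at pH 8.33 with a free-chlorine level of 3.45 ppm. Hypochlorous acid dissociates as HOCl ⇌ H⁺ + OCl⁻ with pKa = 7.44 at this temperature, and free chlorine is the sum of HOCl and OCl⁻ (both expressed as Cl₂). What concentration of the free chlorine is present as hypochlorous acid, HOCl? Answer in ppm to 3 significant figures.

0.394 ppm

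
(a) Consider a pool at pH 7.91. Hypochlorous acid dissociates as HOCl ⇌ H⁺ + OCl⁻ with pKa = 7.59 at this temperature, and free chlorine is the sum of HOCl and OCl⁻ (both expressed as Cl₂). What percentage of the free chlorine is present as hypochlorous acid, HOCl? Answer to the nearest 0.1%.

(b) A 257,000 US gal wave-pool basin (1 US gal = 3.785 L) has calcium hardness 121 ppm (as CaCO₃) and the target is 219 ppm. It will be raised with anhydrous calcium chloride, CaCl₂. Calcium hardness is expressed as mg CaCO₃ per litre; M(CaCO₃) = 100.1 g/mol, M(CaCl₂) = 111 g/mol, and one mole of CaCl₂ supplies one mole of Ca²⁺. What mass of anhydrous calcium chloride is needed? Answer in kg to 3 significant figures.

(a) 32.4%; (b) 106 kg

(a) [OCl⁻]/[HOCl] = 10^(pH − pKa) = 10^(7.91 − 7.59) = 10^0.32 = 2.089.
(a) Fraction as HOCl = 1 / (1 + 2.089) = 0.3237.

(b) Volume: 257,000 US gal × 3.785 L/gal = 972,745 L.
(b) Hardness to add: (219 − 121) = 98 mg/L as CaCO₃ × 972,745 L = 95,330 g as CaCO₃.
(b) Moles of Ca²⁺ (1 mol Ca²⁺ ≡ 1 mol CaCO₃): 95,330 / 100.1 g/mol = 952.3 mol.
(b) Mass of CaCl₂: 952.3 × 111 = 105,700 g.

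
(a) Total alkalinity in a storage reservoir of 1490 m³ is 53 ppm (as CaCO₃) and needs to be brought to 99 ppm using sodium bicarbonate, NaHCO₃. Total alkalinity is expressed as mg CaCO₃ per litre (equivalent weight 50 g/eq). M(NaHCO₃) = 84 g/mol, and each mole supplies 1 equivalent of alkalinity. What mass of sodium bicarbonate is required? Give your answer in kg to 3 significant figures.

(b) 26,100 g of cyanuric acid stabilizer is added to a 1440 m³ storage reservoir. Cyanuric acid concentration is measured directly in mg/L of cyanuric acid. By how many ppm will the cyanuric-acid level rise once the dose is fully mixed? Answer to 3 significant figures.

(a) Volume: 1490 m³ = 1,490,000 L.
(a) Alkalinity to add: (99 − 53) = 46 mg/L as CaCO₃ × 1,490,000 L = 68,540 g as CaCO₃.
(a) Equivalents: 68,540 g ÷ 50 g/eq = 1371 eq.
(a) NaHCO₃ supplies 1 eq per mole → 1371 mol.
(a) Mass: 1371 mol × 84 g/mol = 115,100 g.

(b) Volume: 1440 m³ = 1,440,000 L.
(b) Rise: 26,100 g / 1,440,000 L × 1000 = 18.12 mg/L.

(a) 115 kg; (b) 18.1 ppm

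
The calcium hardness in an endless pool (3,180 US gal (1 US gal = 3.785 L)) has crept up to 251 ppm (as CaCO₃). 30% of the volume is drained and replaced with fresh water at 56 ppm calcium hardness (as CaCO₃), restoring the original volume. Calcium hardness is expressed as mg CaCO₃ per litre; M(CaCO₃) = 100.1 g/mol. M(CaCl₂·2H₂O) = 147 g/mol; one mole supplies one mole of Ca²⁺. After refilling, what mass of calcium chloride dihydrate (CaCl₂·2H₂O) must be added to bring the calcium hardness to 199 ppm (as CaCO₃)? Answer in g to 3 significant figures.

Volume: 3,180 US gal × 3.785 L/gal = 12,036 L.
After draining 30% and refilling: 251 × 0.70 + 56 × 0.30 = 192.5 ppm.
Deficit to target: 199 − 192.5 = 6.5 mg/L.
As CaCO₃: 6.5 mg/L × 12,036 L = 78.24 g; ÷ 100.1 = 0.7816 mol Ca²⁺.
Mass: 0.7816 × 147 = 114.9 g.

115 g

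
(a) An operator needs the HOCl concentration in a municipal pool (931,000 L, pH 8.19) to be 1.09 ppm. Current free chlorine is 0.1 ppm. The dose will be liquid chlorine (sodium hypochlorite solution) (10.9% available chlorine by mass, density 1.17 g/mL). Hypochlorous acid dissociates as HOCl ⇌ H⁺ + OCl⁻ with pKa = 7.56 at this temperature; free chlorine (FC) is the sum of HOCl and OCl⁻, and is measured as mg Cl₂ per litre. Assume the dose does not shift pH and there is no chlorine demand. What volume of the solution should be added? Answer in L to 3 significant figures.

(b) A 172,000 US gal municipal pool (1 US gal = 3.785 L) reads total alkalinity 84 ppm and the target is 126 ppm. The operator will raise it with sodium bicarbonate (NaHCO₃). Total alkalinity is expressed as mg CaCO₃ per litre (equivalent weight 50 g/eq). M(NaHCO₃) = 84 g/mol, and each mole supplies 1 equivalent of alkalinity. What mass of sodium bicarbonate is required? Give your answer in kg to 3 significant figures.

(a) 41.2 L; (b) 45.9 kg

(a) [OCl⁻]/[HOCl] = 10^(pH − pKa) = 10^(8.19 − 7.56) = 4.266; fraction as HOCl = 1/(1 + 4.266) = 0.1899.
(a) Free chlorine required for 1.09 ppm HOCl: 1.09 / 0.1899 = 5.74 ppm.
(a) FC to add: 5.74 − 0.1 = 5.64 mg/L as Cl₂.
(a) Cl₂ equivalent: 5.64 mg/L × 931,000 L = 5251 g.
(a) Product at 10.9% available Cl: 5251 / 0.109 = 48,170 g.
(a) Volume: 48,170 g ÷ 1.17 g/mL = 41,170 mL.

(b) Volume: 172,000 US gal × 3.785 L/gal = 651,020 L.
(b) Alkalinity to add: (126 − 84) = 42 mg/L as CaCO₃ × 651,020 L = 27,340 g as CaCO₃.
(b) Equivalents: 27,340 g ÷ 50 g/eq = 546.9 eq.
(b) NaHCO₃ supplies 1 eq per mole → 546.9 mol.
(b) Mass: 546.9 mol × 84 g/mol = 45,940 g.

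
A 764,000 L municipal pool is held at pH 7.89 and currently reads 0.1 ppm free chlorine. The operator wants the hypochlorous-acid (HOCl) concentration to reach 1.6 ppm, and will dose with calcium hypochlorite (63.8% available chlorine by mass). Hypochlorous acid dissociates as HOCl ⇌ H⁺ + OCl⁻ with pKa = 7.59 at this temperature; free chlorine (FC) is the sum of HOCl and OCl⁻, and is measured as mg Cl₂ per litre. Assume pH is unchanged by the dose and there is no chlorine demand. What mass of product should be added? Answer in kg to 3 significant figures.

[OCl⁻]/[HOCl] = 10^(pH − pKa) = 10^(7.89 − 7.59) = 1.995; fraction as HOCl = 1/(1 + 1.995) = 0.3339.
Free chlorine required for 1.6 ppm HOCl: 1.6 / 0.3339 = 4.792 ppm.
FC to add: 4.792 − 0.1 = 4.692 mg/L as Cl₂.
Cl₂ equivalent: 4.692 mg/L × 764,000 L = 3585 g.
Product at 63.8% available Cl: 3585 / 0.638 = 5619 g.

5.62 kg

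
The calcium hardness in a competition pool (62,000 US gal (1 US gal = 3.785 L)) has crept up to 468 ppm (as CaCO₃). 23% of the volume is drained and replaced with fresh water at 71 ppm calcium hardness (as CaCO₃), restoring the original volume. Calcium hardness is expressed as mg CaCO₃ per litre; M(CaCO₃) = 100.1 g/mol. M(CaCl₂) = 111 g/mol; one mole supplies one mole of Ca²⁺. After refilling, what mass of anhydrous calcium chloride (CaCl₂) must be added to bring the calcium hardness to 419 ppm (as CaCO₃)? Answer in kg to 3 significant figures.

11.0 kg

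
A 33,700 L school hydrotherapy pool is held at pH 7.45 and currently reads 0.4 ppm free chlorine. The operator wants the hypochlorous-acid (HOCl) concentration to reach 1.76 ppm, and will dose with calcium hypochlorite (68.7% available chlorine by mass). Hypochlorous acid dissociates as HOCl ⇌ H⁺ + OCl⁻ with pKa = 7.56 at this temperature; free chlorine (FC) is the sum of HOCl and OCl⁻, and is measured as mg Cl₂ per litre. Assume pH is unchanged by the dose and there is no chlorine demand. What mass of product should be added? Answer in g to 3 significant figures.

134 g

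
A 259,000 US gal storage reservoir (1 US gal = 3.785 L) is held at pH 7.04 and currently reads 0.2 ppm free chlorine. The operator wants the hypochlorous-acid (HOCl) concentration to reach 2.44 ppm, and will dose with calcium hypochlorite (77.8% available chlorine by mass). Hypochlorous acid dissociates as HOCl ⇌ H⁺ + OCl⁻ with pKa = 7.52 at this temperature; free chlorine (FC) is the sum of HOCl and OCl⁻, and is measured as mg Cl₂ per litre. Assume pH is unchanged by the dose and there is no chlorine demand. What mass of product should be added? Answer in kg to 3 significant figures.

3.84 kg

Volume: 259,000 US gal × 3.785 L/gal = 980,315 L.
[OCl⁻]/[HOCl] = 10^(pH − pKa) = 10^(7.04 − 7.52) = 0.3311; fraction as HOCl = 1/(1 + 0.3311) = 0.7512.
Free chlorine required for 2.44 ppm HOCl: 2.44 / 0.7512 = 3.248 ppm.
FC to add: 3.248 − 0.2 = 3.048 mg/L as Cl₂.
Cl₂ equivalent: 3.048 mg/L × 980,315 L = 2988 g.
Product at 77.8% available Cl: 2988 / 0.778 = 3841 g.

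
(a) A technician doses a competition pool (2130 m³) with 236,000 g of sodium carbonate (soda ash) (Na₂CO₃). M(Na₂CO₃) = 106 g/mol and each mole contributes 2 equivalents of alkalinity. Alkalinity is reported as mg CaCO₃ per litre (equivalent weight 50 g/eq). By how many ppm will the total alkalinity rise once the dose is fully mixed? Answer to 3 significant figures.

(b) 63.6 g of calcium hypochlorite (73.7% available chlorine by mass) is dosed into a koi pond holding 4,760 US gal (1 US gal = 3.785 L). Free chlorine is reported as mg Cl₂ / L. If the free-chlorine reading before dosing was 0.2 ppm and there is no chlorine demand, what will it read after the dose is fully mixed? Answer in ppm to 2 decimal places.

(a) 105 ppm; (b) 2.80 ppm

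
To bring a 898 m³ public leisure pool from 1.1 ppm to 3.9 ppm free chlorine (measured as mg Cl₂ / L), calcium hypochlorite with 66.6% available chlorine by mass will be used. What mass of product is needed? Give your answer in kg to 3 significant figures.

3.78 kg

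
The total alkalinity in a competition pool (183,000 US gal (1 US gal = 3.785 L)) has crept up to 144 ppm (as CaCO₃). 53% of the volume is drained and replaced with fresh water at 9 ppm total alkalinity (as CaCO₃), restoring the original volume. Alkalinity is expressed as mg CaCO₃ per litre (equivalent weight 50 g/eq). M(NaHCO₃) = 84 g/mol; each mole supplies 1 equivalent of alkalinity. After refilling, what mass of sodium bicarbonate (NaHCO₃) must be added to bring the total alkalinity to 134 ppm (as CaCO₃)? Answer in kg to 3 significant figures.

Volume: 183,000 US gal × 3.785 L/gal = 692,655 L.
After draining 53% and refilling: 144 × 0.47 + 9 × 0.53 = 72.45 ppm.
Deficit to target: 134 − 72.45 = 61.55 mg/L.
As CaCO₃: 61.55 mg/L × 692,655 L = 42,630 g; ÷ 50 g/eq ÷ 1 = 852.7 mol NaHCO₃.
Mass: 852.7 × 84 = 71,620 g.

71.6 kg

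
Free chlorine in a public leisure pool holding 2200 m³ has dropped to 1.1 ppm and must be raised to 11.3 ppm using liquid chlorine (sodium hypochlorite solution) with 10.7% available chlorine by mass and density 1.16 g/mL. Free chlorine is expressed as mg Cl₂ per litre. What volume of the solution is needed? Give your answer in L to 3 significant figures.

181 L

Volume: 2200 m³ = 2,200,000 L.
Chlorine deficit: 11.3 − 1.1 = 10.2 ppm = 10.2 mg/L as Cl₂.
Cl₂ equivalent needed: 10.2 mg/L × 2,200,000 L = 22,440,000 mg = 22,440 g.
Product at 10.7% available chlorine: 22,440 / 0.107 = 209,700 g.
Volume at density 1.16 g/mL: 209,700 g ÷ 1.16 g/mL = 180,800 mL.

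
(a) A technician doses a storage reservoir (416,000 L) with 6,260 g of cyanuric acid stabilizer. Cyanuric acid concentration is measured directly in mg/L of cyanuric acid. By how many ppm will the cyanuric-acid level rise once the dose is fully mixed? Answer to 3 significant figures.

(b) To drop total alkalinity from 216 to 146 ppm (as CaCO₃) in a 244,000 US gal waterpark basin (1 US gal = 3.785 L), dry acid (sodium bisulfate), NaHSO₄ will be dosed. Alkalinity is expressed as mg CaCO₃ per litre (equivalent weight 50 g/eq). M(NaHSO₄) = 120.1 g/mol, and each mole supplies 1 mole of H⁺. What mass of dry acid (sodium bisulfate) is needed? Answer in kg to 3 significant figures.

(a) 15.0 ppm; (b) 155 kg

(a) Rise: 6,260 g / 416,000 L × 1000 = 15.05 mg/L.

(b) Volume: 244,000 US gal × 3.785 L/gal = 923,540 L.
(b) Alkalinity to neutralize: (216 − 146) = 70 mg/L as CaCO₃ × 923,540 L = 64,650 g as CaCO₃.
(b) Equivalents of H⁺ required: 64,650 ÷ 50 g/eq = 1293 eq = 1293 mol NaHSO₄.
(b) Mass of NaHSO₄: 1293 × 120.1 = 155,300 g.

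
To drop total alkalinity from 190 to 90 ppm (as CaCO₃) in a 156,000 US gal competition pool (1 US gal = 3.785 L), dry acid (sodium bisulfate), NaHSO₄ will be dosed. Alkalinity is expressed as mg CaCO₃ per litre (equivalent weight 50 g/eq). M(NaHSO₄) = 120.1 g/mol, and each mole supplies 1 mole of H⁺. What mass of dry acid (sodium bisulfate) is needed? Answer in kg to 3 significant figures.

142 kg

Volume: 156,000 US gal × 3.785 L/gal = 590,460 L.
Alkalinity to neutralize: (190 − 90) = 100 mg/L as CaCO₃ × 590,460 L = 59,050 g as CaCO₃.
Equivalents of H⁺ required: 59,050 ÷ 50 g/eq = 1181 eq = 1181 mol NaHSO₄.
Mass of NaHSO₄: 1181 × 120.1 = 141,800 g.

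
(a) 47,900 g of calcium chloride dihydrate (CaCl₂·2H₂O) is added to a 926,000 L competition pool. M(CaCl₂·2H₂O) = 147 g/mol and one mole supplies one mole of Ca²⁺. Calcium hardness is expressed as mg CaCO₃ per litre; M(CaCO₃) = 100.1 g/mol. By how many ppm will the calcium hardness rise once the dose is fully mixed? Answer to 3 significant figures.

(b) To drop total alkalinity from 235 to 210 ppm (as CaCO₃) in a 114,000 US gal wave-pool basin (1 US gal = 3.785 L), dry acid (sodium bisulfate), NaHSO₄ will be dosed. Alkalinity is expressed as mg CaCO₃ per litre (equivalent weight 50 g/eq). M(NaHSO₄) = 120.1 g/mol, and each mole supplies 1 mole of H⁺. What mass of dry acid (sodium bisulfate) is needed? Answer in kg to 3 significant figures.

(a) Moles of Ca²⁺: 47,900 g ÷ 147 g/mol = 325.9 mol.
(a) As CaCO₃: 325.9 mol × 100.1 g/mol = 32,620 g.
(a) Rise: 32,620 g / 926,000 L × 1000 = 35.22 mg/L.

(b) Volume: 114,000 US gal × 3.785 L/gal = 431,490 L.
(b) Alkalinity to neutralize: (235 − 210) = 25 mg/L as CaCO₃ × 431,490 L = 10,790 g as CaCO₃.
(b) Equivalents of H⁺ required: 10,790 ÷ 50 g/eq = 215.7 eq = 215.7 mol NaHSO₄.
(b) Mass of NaHSO₄: 215.7 × 120.1 = 25,910 g.

(a) 35.2 ppm; (b) 25.9 kg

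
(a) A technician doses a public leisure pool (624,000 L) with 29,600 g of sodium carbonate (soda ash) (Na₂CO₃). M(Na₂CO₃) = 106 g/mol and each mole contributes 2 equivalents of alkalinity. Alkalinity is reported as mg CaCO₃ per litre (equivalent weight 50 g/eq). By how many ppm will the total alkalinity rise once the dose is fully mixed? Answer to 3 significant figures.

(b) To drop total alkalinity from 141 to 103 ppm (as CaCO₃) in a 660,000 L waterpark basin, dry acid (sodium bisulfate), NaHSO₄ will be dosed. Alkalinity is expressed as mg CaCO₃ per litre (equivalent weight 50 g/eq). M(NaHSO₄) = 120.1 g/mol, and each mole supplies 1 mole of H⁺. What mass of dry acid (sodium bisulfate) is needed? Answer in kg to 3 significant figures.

(a) Moles of Na₂CO₃: 29,600 g ÷ 106 g/mol = 279.2 mol → 558.5 eq of alkalinity.
(a) As CaCO₃: 558.5 eq × 50 g/eq = 27,920 g.
(a) Rise: 27,920 g / 624,000 L × 1000 = 44.75 mg/L.

(b) Alkalinity to neutralize: (141 − 103) = 38 mg/L as CaCO₃ × 660,000 L = 25,080 g as CaCO₃.
(b) Equivalents of H⁺ required: 25,080 ÷ 50 g/eq = 501.6 eq = 501.6 mol NaHSO₄.
(b) Mass of NaHSO₄: 501.6 × 120.1 = 60,240 g.

(a) 44.8 ppm; (b) 60.2 kg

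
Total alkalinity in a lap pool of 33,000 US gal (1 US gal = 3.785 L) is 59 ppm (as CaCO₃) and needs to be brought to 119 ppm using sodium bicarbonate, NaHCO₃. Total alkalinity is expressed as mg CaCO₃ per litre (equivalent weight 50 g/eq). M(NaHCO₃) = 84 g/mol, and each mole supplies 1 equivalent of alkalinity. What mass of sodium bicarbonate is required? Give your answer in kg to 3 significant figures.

12.6 kg

Volume: 33,000 US gal × 3.785 L/gal = 124,905 L.
Alkalinity to add: (119 − 59) = 60 mg/L as CaCO₃ × 124,905 L = 7494 g as CaCO₃.
Equivalents: 7494 g ÷ 50 g/eq = 149.9 eq.
NaHCO₃ supplies 1 eq per mole → 149.9 mol.
Mass: 149.9 mol × 84 g/mol = 12,590 g.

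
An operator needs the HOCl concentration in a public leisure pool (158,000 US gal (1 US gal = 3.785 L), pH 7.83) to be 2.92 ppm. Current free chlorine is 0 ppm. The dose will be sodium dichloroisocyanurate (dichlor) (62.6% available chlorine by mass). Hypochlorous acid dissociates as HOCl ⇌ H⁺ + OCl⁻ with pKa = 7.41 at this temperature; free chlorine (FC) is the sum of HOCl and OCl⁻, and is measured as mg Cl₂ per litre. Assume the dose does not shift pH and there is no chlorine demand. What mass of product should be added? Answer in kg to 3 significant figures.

Volume: 158,000 US gal × 3.785 L/gal = 598,030 L.
[OCl⁻]/[HOCl] = 10^(pH − pKa) = 10^(7.83 − 7.41) = 2.63; fraction as HOCl = 1/(1 + 2.63) = 0.2755.
Free chlorine required for 2.92 ppm HOCl: 2.92 / 0.2755 = 10.6 ppm.
FC to add: 10.6 − 0 = 10.6 mg/L as Cl₂.
Cl₂ equivalent: 10.6 mg/L × 598,030 L = 6339 g.
Product at 62.6% available Cl: 6339 / 0.626 = 10,130 g.

10.1 kg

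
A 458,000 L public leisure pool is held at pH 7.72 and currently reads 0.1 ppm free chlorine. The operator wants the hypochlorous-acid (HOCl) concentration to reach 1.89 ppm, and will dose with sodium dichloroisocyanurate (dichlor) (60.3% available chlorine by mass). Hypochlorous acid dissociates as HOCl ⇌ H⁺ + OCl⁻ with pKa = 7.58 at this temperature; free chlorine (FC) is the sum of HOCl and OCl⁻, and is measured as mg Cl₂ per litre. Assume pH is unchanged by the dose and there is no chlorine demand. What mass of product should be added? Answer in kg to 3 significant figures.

[OCl⁻]/[HOCl] = 10^(pH − pKa) = 10^(7.72 − 7.58) = 1.38; fraction as HOCl = 1/(1 + 1.38) = 0.4201.
Free chlorine required for 1.89 ppm HOCl: 1.89 / 0.4201 = 4.499 ppm.
FC to add: 4.499 − 0.1 = 4.399 mg/L as Cl₂.
Cl₂ equivalent: 4.399 mg/L × 458,000 L = 2015 g.
Product at 60.3% available Cl: 2015 / 0.603 = 3341 g.

3.34 kg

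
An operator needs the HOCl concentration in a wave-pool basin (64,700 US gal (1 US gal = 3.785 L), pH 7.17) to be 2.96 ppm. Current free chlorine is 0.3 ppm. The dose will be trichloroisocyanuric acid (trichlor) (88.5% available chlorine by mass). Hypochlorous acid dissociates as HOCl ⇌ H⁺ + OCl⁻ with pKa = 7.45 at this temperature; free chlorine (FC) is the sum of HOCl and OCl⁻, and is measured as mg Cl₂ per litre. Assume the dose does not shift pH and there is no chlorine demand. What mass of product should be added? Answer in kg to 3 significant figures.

1.17 kg

Volume: 64,700 US gal × 3.785 L/gal = 244,890 L.
[OCl⁻]/[HOCl] = 10^(pH − pKa) = 10^(7.17 − 7.45) = 0.5248; fraction as HOCl = 1/(1 + 0.5248) = 0.6558.
Free chlorine required for 2.96 ppm HOCl: 2.96 / 0.6558 = 4.513 ppm.
FC to add: 4.513 − 0.3 = 4.213 mg/L as Cl₂.
Cl₂ equivalent: 4.213 mg/L × 244,890 L = 1032 g.
Product at 88.5% available Cl: 1032 / 0.885 = 1166 g.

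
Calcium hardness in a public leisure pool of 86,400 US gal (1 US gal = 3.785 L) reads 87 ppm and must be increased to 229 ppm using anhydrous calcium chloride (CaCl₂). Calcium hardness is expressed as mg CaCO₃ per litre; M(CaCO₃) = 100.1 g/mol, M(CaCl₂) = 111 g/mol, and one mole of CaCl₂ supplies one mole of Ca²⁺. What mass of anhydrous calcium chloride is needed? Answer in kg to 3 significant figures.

51.5 kg

Volume: 86,400 US gal × 3.785 L/gal = 327,024 L.
Hardness to add: (229 − 87) = 142 mg/L as CaCO₃ × 327,024 L = 46,440 g as CaCO₃.
Moles of Ca²⁺ (1 mol Ca²⁺ ≡ 1 mol CaCO₃): 46,440 / 100.1 g/mol = 463.9 mol.
Mass of CaCl₂: 463.9 × 111 = 51,490 g.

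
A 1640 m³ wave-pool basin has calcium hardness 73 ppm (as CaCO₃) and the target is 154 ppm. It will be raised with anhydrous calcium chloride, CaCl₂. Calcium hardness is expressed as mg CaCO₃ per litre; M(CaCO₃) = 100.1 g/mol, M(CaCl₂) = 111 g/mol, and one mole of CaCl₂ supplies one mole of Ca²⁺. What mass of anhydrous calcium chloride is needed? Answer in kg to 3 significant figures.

147 kg

Volume: 1640 m³ = 1,640,000 L.
Hardness to add: (154 − 73) = 81 mg/L as CaCO₃ × 1,640,000 L = 132,800 g as CaCO₃.
Moles of Ca²⁺ (1 mol Ca²⁺ ≡ 1 mol CaCO₃): 132,800 / 100.1 g/mol = 1327 mol.
Mass of CaCl₂: 1327 × 111 = 147,300 g.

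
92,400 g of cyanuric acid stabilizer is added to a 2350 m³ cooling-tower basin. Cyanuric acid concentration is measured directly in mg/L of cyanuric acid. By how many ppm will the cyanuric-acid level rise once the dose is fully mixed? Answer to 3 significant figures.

39.3 ppm

Volume: 2350 m³ = 2,350,000 L.
Rise: 92,400 g / 2,350,000 L × 1000 = 39.32 mg/L.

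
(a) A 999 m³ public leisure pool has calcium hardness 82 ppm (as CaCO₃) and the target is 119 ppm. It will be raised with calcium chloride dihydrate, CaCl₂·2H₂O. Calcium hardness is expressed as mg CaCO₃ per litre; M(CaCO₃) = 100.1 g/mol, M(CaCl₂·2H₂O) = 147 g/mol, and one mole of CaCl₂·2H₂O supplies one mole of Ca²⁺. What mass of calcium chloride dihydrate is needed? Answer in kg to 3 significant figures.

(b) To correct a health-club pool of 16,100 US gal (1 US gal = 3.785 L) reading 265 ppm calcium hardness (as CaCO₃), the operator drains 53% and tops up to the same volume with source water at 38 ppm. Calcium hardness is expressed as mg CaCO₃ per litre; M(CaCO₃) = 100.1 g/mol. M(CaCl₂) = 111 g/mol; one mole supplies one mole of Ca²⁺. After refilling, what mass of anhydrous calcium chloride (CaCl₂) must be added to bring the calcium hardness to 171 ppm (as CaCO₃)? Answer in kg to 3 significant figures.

(a) 54.3 kg; (b) 1.78 kg

(a) Volume: 999 m³ = 999,000 L.
(a) Hardness to add: (119 − 82) = 37 mg/L as CaCO₃ × 999,000 L = 36,960 g as CaCO₃.
(a) Moles of Ca²⁺ (1 mol Ca²⁺ ≡ 1 mol CaCO₃): 36,960 / 100.1 g/mol = 369.3 mol.
(a) Mass of CaCl₂·2H₂O: 369.3 × 147 = 54,280 g.

(b) Volume: 16,100 US gal × 3.785 L/gal = 60,938 L.
(b) After draining 53% and refilling: 265 × 0.47 + 38 × 0.53 = 144.69 ppm.
(b) Deficit to target: 171 − 144.69 = 26.31 mg/L.
(b) As CaCO₃: 26.31 mg/L × 60,938 L = 1603 g; ÷ 100.1 = 16.02 mol Ca²⁺.
(b) Mass: 16.02 × 111 = 1778 g.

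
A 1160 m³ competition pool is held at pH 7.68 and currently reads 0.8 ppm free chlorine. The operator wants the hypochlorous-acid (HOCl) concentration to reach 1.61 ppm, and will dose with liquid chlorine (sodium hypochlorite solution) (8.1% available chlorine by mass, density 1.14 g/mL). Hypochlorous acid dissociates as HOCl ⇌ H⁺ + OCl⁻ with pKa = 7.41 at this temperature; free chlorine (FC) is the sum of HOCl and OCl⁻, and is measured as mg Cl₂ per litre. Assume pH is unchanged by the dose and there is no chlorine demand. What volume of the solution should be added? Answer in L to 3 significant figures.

Volume: 1160 m³ = 1,160,000 L.
[OCl⁻]/[HOCl] = 10^(pH − pKa) = 10^(7.68 − 7.41) = 1.862; fraction as HOCl = 1/(1 + 1.862) = 0.3494.
Free chlorine required for 1.61 ppm HOCl: 1.61 / 0.3494 = 4.608 ppm.
FC to add: 4.608 − 0.8 = 3.808 mg/L as Cl₂.
Cl₂ equivalent: 3.808 mg/L × 1,160,000 L = 4417 g.
Product at 8.1% available Cl: 4417 / 0.081 = 54,530 g.
Volume: 54,530 g ÷ 1.14 g/mL = 47,840 mL.

47.8 L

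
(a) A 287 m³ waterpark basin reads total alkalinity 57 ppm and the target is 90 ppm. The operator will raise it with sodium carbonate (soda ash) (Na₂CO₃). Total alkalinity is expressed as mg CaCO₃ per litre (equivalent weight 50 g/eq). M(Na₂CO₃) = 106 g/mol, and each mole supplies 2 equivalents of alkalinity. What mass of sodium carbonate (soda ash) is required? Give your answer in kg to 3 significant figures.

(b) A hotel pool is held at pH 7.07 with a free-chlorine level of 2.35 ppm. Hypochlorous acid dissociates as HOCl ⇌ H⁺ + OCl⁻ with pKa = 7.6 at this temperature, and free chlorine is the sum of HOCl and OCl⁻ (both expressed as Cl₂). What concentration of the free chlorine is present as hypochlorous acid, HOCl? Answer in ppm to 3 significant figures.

(a) 10.0 kg; (b) 1.81 ppm

(a) Volume: 287 m³ = 287,000 L.
(a) Alkalinity to add: (90 − 57) = 33 mg/L as CaCO₃ × 287,000 L = 9471 g as CaCO₃.
(a) Equivalents: 9471 g ÷ 50 g/eq = 189.4 eq.
(a) Each mole of Na₂CO₃ supplies 2 eq, so 189.4 / 2 = 94.71 mol.
(a) Mass: 94.71 mol × 106 g/mol = 10,040 g.

(b) [OCl⁻]/[HOCl] = 10^(pH − pKa) = 10^(7.07 − 7.6) = 10^-0.53 = 0.2951.
(b) Fraction as HOCl = 1 / (1 + 0.2951) = 0.7721.
(b) HOCl = 0.7721 × 2.35 ppm = 1.815 ppm.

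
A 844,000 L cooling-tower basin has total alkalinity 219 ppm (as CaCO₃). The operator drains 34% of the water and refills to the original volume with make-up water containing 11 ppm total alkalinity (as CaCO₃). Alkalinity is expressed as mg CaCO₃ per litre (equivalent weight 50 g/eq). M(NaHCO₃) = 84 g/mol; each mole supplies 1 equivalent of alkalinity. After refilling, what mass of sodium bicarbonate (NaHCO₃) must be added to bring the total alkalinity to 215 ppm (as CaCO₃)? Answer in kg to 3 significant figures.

94.6 kg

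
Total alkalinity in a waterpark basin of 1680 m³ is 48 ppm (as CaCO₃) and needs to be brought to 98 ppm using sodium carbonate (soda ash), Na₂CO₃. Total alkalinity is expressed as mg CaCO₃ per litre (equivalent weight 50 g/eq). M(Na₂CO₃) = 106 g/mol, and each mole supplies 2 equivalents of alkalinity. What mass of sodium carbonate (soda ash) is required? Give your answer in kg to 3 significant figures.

Volume: 1680 m³ = 1,680,000 L.
Alkalinity to add: (98 − 48) = 50 mg/L as CaCO₃ × 1,680,000 L = 84,000 g as CaCO₃.
Equivalents: 84,000 g ÷ 50 g/eq = 1680 eq.
Each mole of Na₂CO₃ supplies 2 eq, so 1680 / 2 = 840 mol.
Mass: 840 mol × 106 g/mol = 89,040 g.

89.0 kg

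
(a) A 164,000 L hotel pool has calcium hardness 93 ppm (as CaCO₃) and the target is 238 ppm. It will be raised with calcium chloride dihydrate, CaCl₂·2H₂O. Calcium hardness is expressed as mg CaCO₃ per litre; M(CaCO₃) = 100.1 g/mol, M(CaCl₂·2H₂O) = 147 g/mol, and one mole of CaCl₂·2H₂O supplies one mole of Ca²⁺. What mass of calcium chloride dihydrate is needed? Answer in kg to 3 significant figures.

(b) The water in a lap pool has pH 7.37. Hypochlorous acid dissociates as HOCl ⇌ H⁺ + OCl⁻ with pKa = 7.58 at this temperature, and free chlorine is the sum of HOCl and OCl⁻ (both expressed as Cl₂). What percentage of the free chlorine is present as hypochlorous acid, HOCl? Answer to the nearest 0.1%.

(a) 34.9 kg; (b) 61.9%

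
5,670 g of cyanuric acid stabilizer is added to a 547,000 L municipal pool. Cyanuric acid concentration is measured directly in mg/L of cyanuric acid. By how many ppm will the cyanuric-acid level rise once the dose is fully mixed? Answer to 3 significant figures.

Rise: 5,670 g / 547,000 L × 1000 = 10.37 mg/L.

10.4 ppm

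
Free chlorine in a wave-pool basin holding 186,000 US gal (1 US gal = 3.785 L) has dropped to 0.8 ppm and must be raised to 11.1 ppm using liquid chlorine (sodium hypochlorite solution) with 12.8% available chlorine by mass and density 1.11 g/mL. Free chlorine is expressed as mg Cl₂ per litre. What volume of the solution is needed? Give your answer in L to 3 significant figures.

51.0 L

Volume: 186,000 US gal × 3.785 L/gal = 704,010 L.
Chlorine deficit: 11.1 − 0.8 = 10.3 ppm = 10.3 mg/L as Cl₂.
Cl₂ equivalent needed: 10.3 mg/L × 704,010 L = 7,251,000 mg = 7251 g.
Product at 12.8% available chlorine: 7251 / 0.128 = 56,650 g.
Volume at density 1.11 g/mL: 56,650 g ÷ 1.11 g/mL = 51,040 mL.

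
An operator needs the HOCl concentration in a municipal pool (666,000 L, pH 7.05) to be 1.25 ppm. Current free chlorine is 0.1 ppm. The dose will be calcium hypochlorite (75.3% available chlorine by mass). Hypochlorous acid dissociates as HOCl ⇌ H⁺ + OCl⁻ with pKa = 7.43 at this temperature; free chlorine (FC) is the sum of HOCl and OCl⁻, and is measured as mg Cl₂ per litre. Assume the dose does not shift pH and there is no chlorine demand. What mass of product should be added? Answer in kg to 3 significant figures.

[OCl⁻]/[HOCl] = 10^(pH − pKa) = 10^(7.05 − 7.43) = 0.4169; fraction as HOCl = 1/(1 + 0.4169) = 0.7058.
Free chlorine required for 1.25 ppm HOCl: 1.25 / 0.7058 = 1.771 ppm.
FC to add: 1.771 − 0.1 = 1.671 mg/L as Cl₂.
Cl₂ equivalent: 1.671 mg/L × 666,000 L = 1113 g.
Product at 75.3% available Cl: 1113 / 0.753 = 1478 g.

1.48 kg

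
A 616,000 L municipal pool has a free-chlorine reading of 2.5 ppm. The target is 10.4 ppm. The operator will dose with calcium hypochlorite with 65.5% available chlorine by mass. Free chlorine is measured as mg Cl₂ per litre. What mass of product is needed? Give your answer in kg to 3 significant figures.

7.43 kg

Chlorine deficit: 10.4 − 2.5 = 7.9 ppm = 7.9 mg/L as Cl₂.
Cl₂ equivalent needed: 7.9 mg/L × 616,000 L = 4,866,000 mg = 4866 g.
Product at 65.5% available chlorine: 4866 / 0.655 = 7430 g.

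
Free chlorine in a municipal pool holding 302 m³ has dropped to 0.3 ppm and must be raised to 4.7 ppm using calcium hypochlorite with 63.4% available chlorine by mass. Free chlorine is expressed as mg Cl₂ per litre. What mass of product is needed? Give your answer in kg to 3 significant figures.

Volume: 302 m³ = 302,000 L.
Chlorine deficit: 4.7 − 0.3 = 4.4 ppm = 4.4 mg/L as Cl₂.
Cl₂ equivalent needed: 4.4 mg/L × 302,000 L = 1,329,000 mg = 1329 g.
Product at 63.4% available chlorine: 1329 / 0.634 = 2096 g.

2.10 kg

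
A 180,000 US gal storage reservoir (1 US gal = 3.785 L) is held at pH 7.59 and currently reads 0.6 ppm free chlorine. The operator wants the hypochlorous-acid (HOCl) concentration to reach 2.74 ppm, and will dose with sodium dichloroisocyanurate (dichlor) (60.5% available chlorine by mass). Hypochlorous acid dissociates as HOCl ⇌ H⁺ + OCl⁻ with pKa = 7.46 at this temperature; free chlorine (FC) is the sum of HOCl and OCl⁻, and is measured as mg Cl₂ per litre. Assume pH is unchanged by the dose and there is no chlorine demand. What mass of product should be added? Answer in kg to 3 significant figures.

6.57 kg

Volume: 180,000 US gal × 3.785 L/gal = 681,300 L.
[OCl⁻]/[HOCl] = 10^(pH − pKa) = 10^(7.59 − 7.46) = 1.349; fraction as HOCl = 1/(1 + 1.349) = 0.4257.
Free chlorine required for 2.74 ppm HOCl: 2.74 / 0.4257 = 6.436 ppm.
FC to add: 6.436 − 0.6 = 5.836 mg/L as Cl₂.
Cl₂ equivalent: 5.836 mg/L × 681,300 L = 3976 g.
Product at 60.5% available Cl: 3976 / 0.605 = 6572 g.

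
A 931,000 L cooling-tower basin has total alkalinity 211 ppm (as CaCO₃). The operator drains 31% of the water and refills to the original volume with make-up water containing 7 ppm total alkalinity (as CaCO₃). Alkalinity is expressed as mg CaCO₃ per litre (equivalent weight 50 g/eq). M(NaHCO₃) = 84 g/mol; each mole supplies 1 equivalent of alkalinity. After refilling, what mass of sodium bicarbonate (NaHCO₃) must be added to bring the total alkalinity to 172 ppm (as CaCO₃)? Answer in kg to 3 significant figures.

37.9 kg

After draining 31% and refilling: 211 × 0.69 + 7 × 0.31 = 147.76 ppm.
Deficit to target: 172 − 147.76 = 24.24 mg/L.
As CaCO₃: 24.24 mg/L × 931,000 L = 22,570 g; ÷ 50 g/eq ÷ 1 = 451.3 mol NaHCO₃.
Mass: 451.3 × 84 = 37,910 g.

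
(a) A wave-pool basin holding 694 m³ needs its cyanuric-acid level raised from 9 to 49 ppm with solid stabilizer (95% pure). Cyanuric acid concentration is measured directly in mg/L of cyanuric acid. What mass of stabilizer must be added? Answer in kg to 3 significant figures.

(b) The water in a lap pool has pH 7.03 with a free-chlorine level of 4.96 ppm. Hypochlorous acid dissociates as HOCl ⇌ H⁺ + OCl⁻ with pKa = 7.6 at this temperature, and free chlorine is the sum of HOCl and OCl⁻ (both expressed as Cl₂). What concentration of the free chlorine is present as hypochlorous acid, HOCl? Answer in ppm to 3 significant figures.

(a) Volume: 694 m³ = 694,000 L.
(a) CYA to add: (49 − 9) = 40 mg/L × 694,000 L = 27,760 g cyanuric acid.
(a) At 95% purity: 27,760 / 0.95 = 29,220 g product.

(b) [OCl⁻]/[HOCl] = 10^(pH − pKa) = 10^(7.03 − 7.6) = 10^-0.57 = 0.2692.
(b) Fraction as HOCl = 1 / (1 + 0.2692) = 0.7879.
(b) HOCl = 0.7879 × 4.96 ppm = 3.908 ppm.

(a) 29.2 kg; (b) 3.91 ppm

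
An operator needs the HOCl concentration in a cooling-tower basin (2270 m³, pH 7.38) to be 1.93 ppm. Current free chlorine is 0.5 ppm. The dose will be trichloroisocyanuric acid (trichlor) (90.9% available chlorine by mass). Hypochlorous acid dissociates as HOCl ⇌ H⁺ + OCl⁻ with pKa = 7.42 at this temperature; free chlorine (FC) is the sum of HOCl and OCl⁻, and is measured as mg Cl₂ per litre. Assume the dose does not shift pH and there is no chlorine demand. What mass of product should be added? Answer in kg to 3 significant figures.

Volume: 2270 m³ = 2,270,000 L.
[OCl⁻]/[HOCl] = 10^(pH − pKa) = 10^(7.38 − 7.42) = 0.912; fraction as HOCl = 1/(1 + 0.912) = 0.523.
Free chlorine required for 1.93 ppm HOCl: 1.93 / 0.523 = 3.69 ppm.
FC to add: 3.69 − 0.5 = 3.19 mg/L as Cl₂.
Cl₂ equivalent: 3.19 mg/L × 2,270,000 L = 7242 g.
Product at 90.9% available Cl: 7242 / 0.909 = 7967 g.

7.97 kg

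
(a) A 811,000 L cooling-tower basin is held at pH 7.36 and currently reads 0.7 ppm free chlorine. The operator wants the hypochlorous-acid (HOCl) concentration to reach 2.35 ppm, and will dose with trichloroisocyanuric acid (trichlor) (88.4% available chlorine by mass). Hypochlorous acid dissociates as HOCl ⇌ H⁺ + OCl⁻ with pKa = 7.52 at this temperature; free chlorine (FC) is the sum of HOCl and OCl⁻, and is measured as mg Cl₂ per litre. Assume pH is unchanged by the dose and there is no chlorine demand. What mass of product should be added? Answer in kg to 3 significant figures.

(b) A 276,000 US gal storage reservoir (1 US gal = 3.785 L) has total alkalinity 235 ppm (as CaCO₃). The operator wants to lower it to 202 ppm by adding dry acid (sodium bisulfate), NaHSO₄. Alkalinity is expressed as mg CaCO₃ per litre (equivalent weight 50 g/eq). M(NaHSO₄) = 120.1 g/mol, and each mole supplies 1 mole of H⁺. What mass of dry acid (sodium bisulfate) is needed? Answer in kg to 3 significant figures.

(a) 3.01 kg; (b) 82.8 kg

(a) [OCl⁻]/[HOCl] = 10^(pH − pKa) = 10^(7.36 − 7.52) = 0.6918; fraction as HOCl = 1/(1 + 0.6918) = 0.5911.
(a) Free chlorine required for 2.35 ppm HOCl: 2.35 / 0.5911 = 3.976 ppm.
(a) FC to add: 3.976 − 0.7 = 3.276 mg/L as Cl₂.
(a) Cl₂ equivalent: 3.276 mg/L × 811,000 L = 2657 g.
(a) Product at 88.4% available Cl: 2657 / 0.884 = 3005 g.

(b) Volume: 276,000 US gal × 3.785 L/gal = 1,044,660 L.
(b) Alkalinity to neutralize: (235 − 202) = 33 mg/L as CaCO₃ × 1,044,660 L = 34,470 g as CaCO₃.
(b) Equivalents of H⁺ required: 34,470 ÷ 50 g/eq = 689.5 eq = 689.5 mol NaHSO₄.
(b) Mass of NaHSO₄: 689.5 × 120.1 = 82,810 g.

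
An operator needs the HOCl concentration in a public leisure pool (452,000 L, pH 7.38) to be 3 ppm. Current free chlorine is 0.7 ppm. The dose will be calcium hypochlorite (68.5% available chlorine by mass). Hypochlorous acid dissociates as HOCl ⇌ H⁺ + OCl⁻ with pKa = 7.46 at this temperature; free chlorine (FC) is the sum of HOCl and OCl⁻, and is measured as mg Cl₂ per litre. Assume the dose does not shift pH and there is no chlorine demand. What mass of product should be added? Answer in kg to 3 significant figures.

[OCl⁻]/[HOCl] = 10^(pH − pKa) = 10^(7.38 − 7.46) = 0.8318; fraction as HOCl = 1/(1 + 0.8318) = 0.5459.
Free chlorine required for 3 ppm HOCl: 3 / 0.5459 = 5.495 ppm.
FC to add: 5.495 − 0.7 = 4.795 mg/L as Cl₂.
Cl₂ equivalent: 4.795 mg/L × 452,000 L = 2167 g.
Product at 68.5% available Cl: 2167 / 0.685 = 3164 g.

3.16 kg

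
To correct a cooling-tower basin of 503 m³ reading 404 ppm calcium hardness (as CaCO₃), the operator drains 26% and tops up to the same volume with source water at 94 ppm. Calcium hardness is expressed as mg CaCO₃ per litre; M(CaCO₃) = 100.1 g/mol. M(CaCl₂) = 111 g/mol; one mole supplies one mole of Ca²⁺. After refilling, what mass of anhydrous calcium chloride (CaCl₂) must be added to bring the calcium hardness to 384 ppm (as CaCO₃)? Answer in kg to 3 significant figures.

Volume: 503 m³ = 503,000 L.
After draining 26% and refilling: 404 × 0.74 + 94 × 0.26 = 323.4 ppm.
Deficit to target: 384 − 323.4 = 60.6 mg/L.
As CaCO₃: 60.6 mg/L × 503,000 L = 30,480 g; ÷ 100.1 = 304.5 mol Ca²⁺.
Mass: 304.5 × 111 = 33,800 g.

33.8 kg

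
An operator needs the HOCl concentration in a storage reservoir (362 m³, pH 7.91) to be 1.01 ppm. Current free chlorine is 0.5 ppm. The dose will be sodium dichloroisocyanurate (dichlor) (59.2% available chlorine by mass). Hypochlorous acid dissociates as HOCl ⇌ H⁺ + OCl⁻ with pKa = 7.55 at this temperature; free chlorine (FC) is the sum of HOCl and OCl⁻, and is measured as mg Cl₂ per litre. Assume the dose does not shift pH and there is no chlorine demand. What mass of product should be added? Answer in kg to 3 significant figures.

1.73 kg

Volume: 362 m³ = 362,000 L.
[OCl⁻]/[HOCl] = 10^(pH − pKa) = 10^(7.91 − 7.55) = 2.291; fraction as HOCl = 1/(1 + 2.291) = 0.3039.
Free chlorine required for 1.01 ppm HOCl: 1.01 / 0.3039 = 3.324 ppm.
FC to add: 3.324 − 0.5 = 2.824 mg/L as Cl₂.
Cl₂ equivalent: 2.824 mg/L × 362,000 L = 1022 g.
Product at 59.2% available Cl: 1022 / 0.592 = 1727 g.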